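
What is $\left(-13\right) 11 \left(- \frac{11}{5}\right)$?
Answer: $\frac{1573}{5} \approx 314.6$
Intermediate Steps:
$\left(-13\right) 11 \left(- \frac{11}{5}\right) = - 143 \left(\left(-11\right) \frac{1}{5}\right) = \left(-143\right) \left(- \frac{11}{5}\right) = \frac{1573}{5}$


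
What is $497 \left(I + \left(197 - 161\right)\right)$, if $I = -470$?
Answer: $-215698$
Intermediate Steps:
$497 \left(I + \left(197 - 161\right)\right) = 497 \left(-470 + \left(197 - 161\right)\right) = 497 \left(-470 + 36\right) = 497 \left(-434\right) = -215698$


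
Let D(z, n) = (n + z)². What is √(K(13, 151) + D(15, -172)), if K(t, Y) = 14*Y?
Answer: √26763 ≈ 163.59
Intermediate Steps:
√(K(13, 151) + D(15, -172)) = √(14*151 + (-172 + 15)²) = √(2114 + (-157)²) = √(2114 + 24649) = √26763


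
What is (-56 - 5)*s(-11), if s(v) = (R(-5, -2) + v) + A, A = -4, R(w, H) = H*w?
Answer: 305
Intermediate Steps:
s(v) = 6 + v (s(v) = (-2*(-5) + v) - 4 = (10 + v) - 4 = 6 + v)
(-56 - 5)*s(-11) = (-56 - 5)*(6 - 11) = -61*(-5) = 305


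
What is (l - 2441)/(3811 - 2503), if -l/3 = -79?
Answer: -551/327 ≈ -1.6850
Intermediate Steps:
l = 237 (l = -3*(-79) = 237)
(l - 2441)/(3811 - 2503) = (237 - 2441)/(3811 - 2503) = -2204/1308 = -2204*1/1308 = -551/327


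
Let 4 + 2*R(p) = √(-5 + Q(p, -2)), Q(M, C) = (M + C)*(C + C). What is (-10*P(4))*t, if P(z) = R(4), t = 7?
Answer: 140 - 35*I*√13 ≈ 140.0 - 126.19*I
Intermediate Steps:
Q(M, C) = 2*C*(C + M) (Q(M, C) = (C + M)*(2*C) = 2*C*(C + M))
R(p) = -2 + √(3 - 4*p)/2 (R(p) = -2 + √(-5 + 2*(-2)*(-2 + p))/2 = -2 + √(-5 + (8 - 4*p))/2 = -2 + √(3 - 4*p)/2)
P(z) = -2 + I*√13/2 (P(z) = -2 + √(3 - 4*4)/2 = -2 + √(3 - 16)/2 = -2 + √(-13)/2 = -2 + (I*√13)/2 = -2 + I*√13/2)
(-10*P(4))*t = -10*(-2 + I*√13/2)*7 = (20 - 5*I*√13)*7 = 140 - 35*I*√13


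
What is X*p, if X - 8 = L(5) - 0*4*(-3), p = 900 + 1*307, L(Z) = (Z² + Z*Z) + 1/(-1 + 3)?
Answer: 141219/2 ≈ 70610.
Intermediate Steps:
L(Z) = ½ + 2*Z² (L(Z) = (Z² + Z²) + 1/2 = 2*Z² + ½ = ½ + 2*Z²)
p = 1207 (p = 900 + 307 = 1207)
X = 117/2 (X = 8 + ((½ + 2*5²) - 0*4*(-3)) = 8 + ((½ + 2*25) - 0*(-3)) = 8 + ((½ + 50) - 1*0) = 8 + (101/2 + 0) = 8 + 101/2 = 117/2 ≈ 58.500)
X*p = (117/2)*1207 = 141219/2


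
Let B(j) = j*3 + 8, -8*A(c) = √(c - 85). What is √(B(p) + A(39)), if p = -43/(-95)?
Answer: √(1351280 - 18050*I*√46)/380 ≈ 3.0622 - 0.13843*I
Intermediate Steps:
A(c) = -√(-85 + c)/8 (A(c) = -√(c - 85)/8 = -√(-85 + c)/8)
p = 43/95 (p = -43*(-1/95) = 43/95 ≈ 0.45263)
B(j) = 8 + 3*j (B(j) = 3*j + 8 = 8 + 3*j)
√(B(p) + A(39)) = √((8 + 3*(43/95)) - √(-85 + 39)/8) = √((8 + 129/95) - I*√46/8) = √(889/95 - I*√46/8)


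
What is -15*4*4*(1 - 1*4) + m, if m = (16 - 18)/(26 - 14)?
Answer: 4319/6 ≈ 719.83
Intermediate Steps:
m = -⅙ (m = -2/12 = -2*1/12 = -⅙ ≈ -0.16667)
-15*4*4*(1 - 1*4) + m = -15*4*4*(1 - 1*4) - ⅙ = -240*(1 - 4) - ⅙ = -240*(-3) - ⅙ = -15*(-48) - ⅙ = 720 - ⅙ = 4319/6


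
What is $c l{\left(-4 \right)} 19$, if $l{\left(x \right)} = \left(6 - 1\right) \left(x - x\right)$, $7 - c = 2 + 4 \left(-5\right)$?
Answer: $0$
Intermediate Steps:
$c = 25$ ($c = 7 - \left(2 + 4 \left(-5\right)\right) = 7 - \left(2 - 20\right) = 7 - -18 = 7 + 18 = 25$)
$l{\left(x \right)} = 0$ ($l{\left(x \right)} = 5 \cdot 0 = 0$)
$c l{\left(-4 \right)} 19 = 25 \cdot 0 \cdot 19 = 0 \cdot 19 = 0$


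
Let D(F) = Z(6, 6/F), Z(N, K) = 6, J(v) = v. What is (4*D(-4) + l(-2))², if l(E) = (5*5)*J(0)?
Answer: 576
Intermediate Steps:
D(F) = 6
l(E) = 0 (l(E) = (5*5)*0 = 25*0 = 0)
(4*D(-4) + l(-2))² = (4*6 + 0)² = (24 + 0)² = 24² = 576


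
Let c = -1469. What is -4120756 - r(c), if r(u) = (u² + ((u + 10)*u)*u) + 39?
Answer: 3142186343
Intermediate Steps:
r(u) = 39 + u² + u²*(10 + u) (r(u) = (u² + ((10 + u)*u)*u) + 39 = (u² + (u*(10 + u))*u) + 39 = (u² + u²*(10 + u)) + 39 = 39 + u² + u²*(10 + u))
-4120756 - r(c) = -4120756 - (39 + (-1469)³ + 11*(-1469)²) = -4120756 - (39 - 3170044709 + 11*2157961) = -4120756 - (39 - 3170044709 + 23737571) = -4120756 - 1*(-3146307099) = -4120756 + 3146307099 = 3142186343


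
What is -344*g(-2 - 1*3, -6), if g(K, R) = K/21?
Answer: 1720/21 ≈ 81.905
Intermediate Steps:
g(K, R) = K/21 (g(K, R) = K*(1/21) = K/21)
-344*g(-2 - 1*3, -6) = -344*(-2 - 1*3)/21 = -344*(-2 - 3)/21 = -344*(-5)/21 = -344*(-5/21) = 1720/21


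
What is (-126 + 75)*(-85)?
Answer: 4335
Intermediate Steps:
(-126 + 75)*(-85) = -51*(-85) = 4335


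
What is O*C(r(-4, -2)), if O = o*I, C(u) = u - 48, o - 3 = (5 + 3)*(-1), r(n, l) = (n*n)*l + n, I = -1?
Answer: -420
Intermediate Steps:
r(n, l) = n + l*n² (r(n, l) = n²*l + n = l*n² + n = n + l*n²)
o = -5 (o = 3 + (5 + 3)*(-1) = 3 + 8*(-1) = 3 - 8 = -5)
C(u) = -48 + u
O = 5 (O = -5*(-1) = 5)
O*C(r(-4, -2)) = 5*(-48 - 4*(1 - 2*(-4))) = 5*(-48 - 4*(1 + 8)) = 5*(-48 - 4*9) = 5*(-48 - 36) = 5*(-84) = -420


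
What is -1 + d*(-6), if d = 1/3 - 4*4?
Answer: 93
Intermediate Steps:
d = -47/3 (d = 1/3 - 16 = -47/3 ≈ -15.667)
-1 + d*(-6) = -1 - 47/3*(-6) = -1 + 94 = 93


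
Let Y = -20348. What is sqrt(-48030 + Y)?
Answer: I*sqrt(68378) ≈ 261.49*I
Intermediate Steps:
sqrt(-48030 + Y) = sqrt(-48030 - 20348) = sqrt(-68378) = I*sqrt(68378)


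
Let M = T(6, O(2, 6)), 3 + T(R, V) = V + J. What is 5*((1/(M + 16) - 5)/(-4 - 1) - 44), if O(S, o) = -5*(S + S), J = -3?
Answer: -2149/10 ≈ -214.90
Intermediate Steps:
O(S, o) = -10*S
T(R, V) = -6 + V (T(R, V) = -3 + (V - 3) = -3 + (-3 + V) = -6 + V)
M = -26 (M = -6 - 10*2 = -6 - 20 = -26)
5*((1/(M + 16) - 5)/(-4 - 1) - 44) = 5*((1/(-26 + 16) - 5)/(-4 - 1) - 44) = 5*((1/(-10) - 5)/(-5) - 44) = 5*((-⅒ - 5)*(-⅕) - 44) = 5*(-51/10*(-⅕) - 44) = 5*(51/50 - 44) = 5*(-2149/50) = -2149/10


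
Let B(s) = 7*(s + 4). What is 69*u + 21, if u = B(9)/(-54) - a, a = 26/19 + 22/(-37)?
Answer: -1881293/12654 ≈ -148.67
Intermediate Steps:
B(s) = 28 + 7*s (B(s) = 7*(4 + s) = 28 + 7*s)
a = 544/703 (a = 26*(1/19) + 22*(-1/37) = 26/19 - 22/37 = 544/703 ≈ 0.77383)
u = -93349/37962 (u = (28 + 7*9)/(-54) - 1*544/703 = (28 + 63)*(-1/54) - 544/703 = 91*(-1/54) - 544/703 = -91/54 - 544/703 = -93349/37962 ≈ -2.4590)
69*u + 21 = 69*(-93349/37962) + 21 = -2147027/12654 + 21 = -1881293/12654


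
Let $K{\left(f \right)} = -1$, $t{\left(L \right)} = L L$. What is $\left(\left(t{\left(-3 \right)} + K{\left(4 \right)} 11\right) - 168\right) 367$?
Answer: $-62390$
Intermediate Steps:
$t{\left(L \right)} = L^{2}$
$\left(\left(t{\left(-3 \right)} + K{\left(4 \right)} 11\right) - 168\right) 367 = \left(\left(\left(-3\right)^{2} - 11\right) - 168\right) 367 = \left(\left(9 - 11\right) - 168\right) 367 = \left(-2 - 168\right) 367 = \left(-170\right) 367 = -62390$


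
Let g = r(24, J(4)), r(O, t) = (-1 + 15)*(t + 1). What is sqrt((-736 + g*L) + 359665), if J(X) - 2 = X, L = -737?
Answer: sqrt(286703) ≈ 535.45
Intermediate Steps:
J(X) = 2 + X
r(O, t) = 14 + 14*t (r(O, t) = 14*(1 + t) = 14 + 14*t)
g = 98 (g = 14 + 14*(2 + 4) = 14 + 14*6 = 14 + 84 = 98)
sqrt((-736 + g*L) + 359665) = sqrt((-736 + 98*(-737)) + 359665) = sqrt((-736 - 72226) + 359665) = sqrt(-72962 + 359665) = sqrt(286703)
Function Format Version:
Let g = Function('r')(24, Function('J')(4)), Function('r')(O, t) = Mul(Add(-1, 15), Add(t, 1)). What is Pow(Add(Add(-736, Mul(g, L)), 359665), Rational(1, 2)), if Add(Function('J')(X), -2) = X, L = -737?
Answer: Pow(286703, Rational(1, 2)) ≈ 535.45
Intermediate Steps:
Function('J')(X) = Add(2, X)
Function('r')(O, t) = Add(14, Mul(14, t)) (Function('r')(O, t) = Mul(14, Add(1, t)) = Add(14, Mul(14, t)))
g = 98 (g = Add(14, Mul(14, Add(2, 4))) = Add(14, Mul(14, 6)) = Add(14, 84) = 98)
Pow(Add(Add(-736, Mul(g, L)), 359665), Rational(1, 2)) = Pow(Add(Add(-736, Mul(98, -737)), 359665), Rational(1, 2)) = Pow(Add(Add(-736, -72226), 359665), Rational(1, 2)) = Pow(Add(-72962, 359665), Rational(1, 2)) = Pow(286703, Rational(1, 2))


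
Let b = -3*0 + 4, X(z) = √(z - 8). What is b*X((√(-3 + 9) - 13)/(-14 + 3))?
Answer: 4*√(-825 - 11*√6)/11 ≈ 10.614*I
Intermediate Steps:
X(z) = √(-8 + z)
b = 4 (b = 0 + 4 = 4)
b*X((√(-3 + 9) - 13)/(-14 + 3)) = 4*√(-8 + (√(-3 + 9) - 13)/(-14 + 3)) = 4*√(-8 + (√6 - 13)/(-11)) = 4*√(-8 + (-13 + √6)*(-1/11)) = 4*√(-8 + (13/11 - √6/11)) = 4*√(-75/11 - √6/11)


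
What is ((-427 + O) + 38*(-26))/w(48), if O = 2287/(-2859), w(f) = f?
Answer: -1011943/34308 ≈ -29.496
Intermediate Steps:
O = -2287/2859 (O = 2287*(-1/2859) = -2287/2859 ≈ -0.79993)
((-427 + O) + 38*(-26))/w(48) = ((-427 - 2287/2859) + 38*(-26))/48 = (-1223080/2859 - 988)*(1/48) = -4047772/2859*1/48 = -1011943/34308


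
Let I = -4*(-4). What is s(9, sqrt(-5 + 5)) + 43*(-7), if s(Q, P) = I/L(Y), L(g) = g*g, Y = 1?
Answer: -285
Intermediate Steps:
L(g) = g**2
I = 16
s(Q, P) = 16 (s(Q, P) = 16/(1**2) = 16/1 = 16*1 = 16)
s(9, sqrt(-5 + 5)) + 43*(-7) = 16 + 43*(-7) = 16 - 301 = -285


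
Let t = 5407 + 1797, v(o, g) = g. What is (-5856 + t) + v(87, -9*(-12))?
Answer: 1456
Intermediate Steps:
t = 7204
(-5856 + t) + v(87, -9*(-12)) = (-5856 + 7204) - 9*(-12) = 1348 + 108 = 1456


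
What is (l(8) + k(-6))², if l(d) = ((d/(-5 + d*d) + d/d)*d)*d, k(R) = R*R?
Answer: 41113744/3481 ≈ 11811.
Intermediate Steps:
k(R) = R²
l(d) = d²*(1 + d/(-5 + d²)) (l(d) = ((d/(-5 + d²) + 1)*d)*d = ((1 + d/(-5 + d²))*d)*d = (d*(1 + d/(-5 + d²)))*d = d²*(1 + d/(-5 + d²)))
(l(8) + k(-6))² = (8²*(-5 + 8 + 8²)/(-5 + 8²) + (-6)²)² = (64*(-5 + 8 + 64)/(-5 + 64) + 36)² = (64*67/59 + 36)² = (64*(1/59)*67 + 36)² = (4288/59 + 36)² = (6412/59)² = 41113744/3481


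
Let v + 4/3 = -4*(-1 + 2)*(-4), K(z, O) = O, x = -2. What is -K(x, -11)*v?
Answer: 484/3 ≈ 161.33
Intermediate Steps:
v = 44/3 (v = -4/3 - 4*(-1 + 2)*(-4) = -4/3 - 4*1*(-4) = -4/3 - 4*(-4) = -4/3 + 16 = 44/3 ≈ 14.667)
-K(x, -11)*v = -(-11)*44/3 = -1*(-484/3) = 484/3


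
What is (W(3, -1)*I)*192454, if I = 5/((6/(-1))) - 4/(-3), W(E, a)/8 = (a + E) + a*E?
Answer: -769816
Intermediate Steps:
W(E, a) = 8*E + 8*a + 8*E*a (W(E, a) = 8*((a + E) + a*E) = 8*((E + a) + E*a) = 8*(E + a + E*a) = 8*E + 8*a + 8*E*a)
I = 1/2 (I = 5/((6*(-1))) - 4*(-1/3) = 5/(-6) + 4/3 = 5*(-1/6) + 4/3 = -5/6 + 4/3 = 1/2 ≈ 0.50000)
(W(3, -1)*I)*192454 = ((8*3 + 8*(-1) + 8*3*(-1))*(1/2))*192454 = ((24 - 8 - 24)*(1/2))*192454 = -8*1/2*192454 = -4*192454 = -769816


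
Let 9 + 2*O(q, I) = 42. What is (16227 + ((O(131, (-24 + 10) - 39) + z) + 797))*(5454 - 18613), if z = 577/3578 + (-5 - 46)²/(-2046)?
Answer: -273571999999417/1220098 ≈ -2.2422e+8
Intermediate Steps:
O(q, I) = 33/2 (O(q, I) = -9/2 + (½)*42 = -9/2 + 21 = 33/2)
z = -677153/610049 (z = 577*(1/3578) + (-51)²*(-1/2046) = 577/3578 + 2601*(-1/2046) = 577/3578 - 867/682 = -677153/610049 ≈ -1.1100)
(16227 + ((O(131, (-24 + 10) - 39) + z) + 797))*(5454 - 18613) = (16227 + ((33/2 - 677153/610049) + 797))*(5454 - 18613) = (16227 + (18777311/1220098 + 797))*(-13159) = (16227 + 991195417/1220098)*(-13159) = (20789725663/1220098)*(-13159) = -273571999999417/1220098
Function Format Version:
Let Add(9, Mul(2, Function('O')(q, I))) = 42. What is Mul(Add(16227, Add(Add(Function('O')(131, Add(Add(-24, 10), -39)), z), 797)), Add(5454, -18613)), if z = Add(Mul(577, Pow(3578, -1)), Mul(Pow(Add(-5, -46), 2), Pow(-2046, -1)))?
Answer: Rational(-273571999999417, 1220098) ≈ -2.2422e+8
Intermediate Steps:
Function('O')(q, I) = Rational(33, 2) (Function('O')(q, I) = Add(Rational(-9, 2), Mul(Rational(1, 2), 42)) = Add(Rational(-9, 2), 21) = Rational(33, 2))
z = Rational(-677153, 610049) (z = Add(Mul(577, Rational(1, 3578)), Mul(Pow(-51, 2), Rational(-1, 2046))) = Add(Rational(577, 3578), Mul(2601, Rational(-1, 2046))) = Add(Rational(577, 3578), Rational(-867, 682)) = Rational(-677153, 610049) ≈ -1.1100)
Mul(Add(16227, Add(Add(Function('O')(131, Add(Add(-24, 10), -39)), z), 797)), Add(5454, -18613)) = Mul(Add(16227, Add(Add(Rational(33, 2), Rational(-677153, 610049)), 797)), Add(5454, -18613)) = Mul(Add(16227, Add(Rational(18777311, 1220098), 797)), -13159) = Mul(Add(16227, Rational(991195417, 1220098)), -13159) = Mul(Rational(20789725663, 1220098), -13159) = Rational(-273571999999417, 1220098)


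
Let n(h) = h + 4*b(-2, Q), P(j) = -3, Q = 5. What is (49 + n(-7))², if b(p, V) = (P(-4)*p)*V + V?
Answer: 33124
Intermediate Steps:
b(p, V) = V - 3*V*p (b(p, V) = (-3*p)*V + V = -3*V*p + V = V - 3*V*p)
n(h) = 140 + h (n(h) = h + 4*(5*(1 - 3*(-2))) = h + 4*(5*(1 + 6)) = h + 4*(5*7) = h + 4*35 = h + 140 = 140 + h)
(49 + n(-7))² = (49 + (140 - 7))² = (49 + 133)² = 182² = 33124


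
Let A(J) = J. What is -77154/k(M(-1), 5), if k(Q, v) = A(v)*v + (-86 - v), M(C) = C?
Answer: 1169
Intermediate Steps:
k(Q, v) = -86 + v**2 - v (k(Q, v) = v*v + (-86 - v) = v**2 + (-86 - v) = -86 + v**2 - v)
-77154/k(M(-1), 5) = -77154/(-86 + 5**2 - 1*5) = -77154/(-86 + 25 - 5) = -77154/(-66) = -77154*(-1/66) = 1169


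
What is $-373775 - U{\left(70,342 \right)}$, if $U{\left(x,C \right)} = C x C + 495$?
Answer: $-8561750$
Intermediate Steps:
$U{\left(x,C \right)} = 495 + x C^{2}$ ($U{\left(x,C \right)} = x C^{2} + 495 = 495 + x C^{2}$)
$-373775 - U{\left(70,342 \right)} = -373775 - \left(495 + 70 \cdot 342^{2}\right) = -373775 - \left(495 + 70 \cdot 116964\right) = -373775 - \left(495 + 8187480\right) = -373775 - 8187975 = -8561750$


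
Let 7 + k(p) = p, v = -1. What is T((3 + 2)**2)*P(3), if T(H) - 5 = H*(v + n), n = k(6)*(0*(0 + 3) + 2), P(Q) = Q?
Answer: -210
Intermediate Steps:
k(p) = -7 + p
n = -2 (n = (-7 + 6)*(0*(0 + 3) + 2) = -(0*3 + 2) = -(0 + 2) = -1*2 = -2)
T(H) = 5 - 3*H (T(H) = 5 + H*(-1 - 2) = 5 + H*(-3) = 5 - 3*H)
T((3 + 2)**2)*P(3) = (5 - 3*(3 + 2)**2)*3 = (5 - 3*5**2)*3 = (5 - 3*25)*3 = (5 - 75)*3 = -70*3 = -210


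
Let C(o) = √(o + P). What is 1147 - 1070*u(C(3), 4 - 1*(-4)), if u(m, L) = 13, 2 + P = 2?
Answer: -12763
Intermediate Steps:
P = 0 (P = -2 + 2 = 0)
C(o) = √o (C(o) = √(o + 0) = √o)
1147 - 1070*u(C(3), 4 - 1*(-4)) = 1147 - 1070*13 = 1147 - 13910 = -12763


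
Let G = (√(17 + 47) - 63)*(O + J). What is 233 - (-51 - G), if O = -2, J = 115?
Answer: -5931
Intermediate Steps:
G = -6215 (G = (√(17 + 47) - 63)*(-2 + 115) = (√64 - 63)*113 = (8 - 63)*113 = -55*113 = -6215)
233 - (-51 - G) = 233 - (-51 - 1*(-6215)) = 233 - (-51 + 6215) = 233 - 1*6164 = 233 - 6164 = -5931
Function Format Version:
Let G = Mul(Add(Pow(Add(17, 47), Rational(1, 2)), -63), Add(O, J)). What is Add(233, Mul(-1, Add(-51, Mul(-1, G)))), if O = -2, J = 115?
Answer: -5931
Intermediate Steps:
G = -6215 (G = Mul(Add(Pow(Add(17, 47), Rational(1, 2)), -63), Add(-2, 115)) = Mul(Add(Pow(64, Rational(1, 2)), -63), 113) = Mul(Add(8, -63), 113) = Mul(-55, 113) = -6215)
Add(233, Mul(-1, Add(-51, Mul(-1, G)))) = Add(233, Mul(-1, Add(-51, Mul(-1, -6215)))) = Add(233, Mul(-1, Add(-51, 6215))) = Add(233, Mul(-1, 6164)) = Add(233, -6164) = -5931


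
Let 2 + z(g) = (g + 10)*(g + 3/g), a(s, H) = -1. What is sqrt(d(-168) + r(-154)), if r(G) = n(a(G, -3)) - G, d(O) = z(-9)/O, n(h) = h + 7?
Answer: sqrt(282359)/42 ≈ 12.652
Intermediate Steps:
z(g) = -2 + (10 + g)*(g + 3/g) (z(g) = -2 + (g + 10)*(g + 3/g) = -2 + (10 + g)*(g + 3/g))
n(h) = 7 + h
d(O) = -34/(3*O) (d(O) = (1 + (-9)**2 + 10*(-9) + 30/(-9))/O = (1 + 81 - 90 + 30*(-1/9))/O = (1 + 81 - 90 - 10/3)/O = -34/(3*O))
r(G) = 6 - G (r(G) = (7 - 1) - G = 6 - G)
sqrt(d(-168) + r(-154)) = sqrt(-34/3/(-168) + (6 - 1*(-154))) = sqrt(-34/3*(-1/168) + (6 + 154)) = sqrt(17/252 + 160) = sqrt(40337/252) = sqrt(282359)/42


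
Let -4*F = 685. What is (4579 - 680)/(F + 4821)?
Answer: 2228/2657 ≈ 0.83854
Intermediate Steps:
F = -685/4 (F = -1/4*685 = -685/4 ≈ -171.25)
(4579 - 680)/(F + 4821) = (4579 - 680)/(-685/4 + 4821) = 3899/(18599/4) = 3899*(4/18599) = 2228/2657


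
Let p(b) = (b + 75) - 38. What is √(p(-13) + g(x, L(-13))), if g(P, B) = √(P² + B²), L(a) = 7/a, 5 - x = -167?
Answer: √(4056 + 377*√5945)/13 ≈ 14.000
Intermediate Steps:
x = 172 (x = 5 - 1*(-167) = 5 + 167 = 172)
p(b) = 37 + b (p(b) = (75 + b) - 38 = 37 + b)
g(P, B) = √(B² + P²)
√(p(-13) + g(x, L(-13))) = √((37 - 13) + √((7/(-13))² + 172²)) = √(24 + √((7*(-1/13))² + 29584)) = √(24 + √((-7/13)² + 29584)) = √(24 + √(49/169 + 29584)) = √(24 + √(4999745/169)) = √(24 + 29*√5945/13)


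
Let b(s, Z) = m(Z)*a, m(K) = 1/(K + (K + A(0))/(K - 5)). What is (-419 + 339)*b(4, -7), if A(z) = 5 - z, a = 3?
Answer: 1440/41 ≈ 35.122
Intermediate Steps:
m(K) = 1/(K + (5 + K)/(-5 + K)) (m(K) = 1/(K + (K + (5 - 1*0))/(K - 5)) = 1/(K + (K + (5 + 0))/(-5 + K)) = 1/(K + (K + 5)/(-5 + K)) = 1/(K + (5 + K)/(-5 + K)))
b(s, Z) = 3*(-5 + Z)/(5 + Z**2 - 4*Z) (b(s, Z) = ((-5 + Z)/(5 + Z**2 - 4*Z))*3 = 3*(-5 + Z)/(5 + Z**2 - 4*Z))
(-419 + 339)*b(4, -7) = (-419 + 339)*(3*(-5 - 7)/(5 + (-7)**2 - 4*(-7))) = -240*(-12)/(5 + 49 + 28) = -240*(-12)/82 = -80*(-18/41) = 1440/41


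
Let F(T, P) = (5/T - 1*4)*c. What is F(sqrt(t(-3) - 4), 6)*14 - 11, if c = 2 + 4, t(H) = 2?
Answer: -347 - 210*I*sqrt(2) ≈ -347.0 - 296.98*I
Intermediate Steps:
c = 6
F(T, P) = -24 + 30/T (F(T, P) = (5/T - 1*4)*6 = (5/T - 4)*6 = (-4 + 5/T)*6 = -24 + 30/T)
F(sqrt(t(-3) - 4), 6)*14 - 11 = (-24 + 30/(sqrt(2 - 4)))*14 - 11 = (-24 + 30/(sqrt(-2)))*14 - 11 = (-24 + 30/((I*sqrt(2))))*14 - 11 = (-24 + 30*(-I*sqrt(2)/2))*14 - 11 = (-24 - 15*I*sqrt(2))*14 - 11 = (-336 - 210*I*sqrt(2)) - 11 = -347 - 210*I*sqrt(2)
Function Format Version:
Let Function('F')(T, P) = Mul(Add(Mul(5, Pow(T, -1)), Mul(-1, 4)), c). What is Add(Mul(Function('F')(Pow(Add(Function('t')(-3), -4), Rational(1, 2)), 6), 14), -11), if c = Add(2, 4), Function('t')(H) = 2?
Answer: Add(-347, Mul(-210, I, Pow(2, Rational(1, 2)))) ≈ Add(-347.00, Mul(-296.98, I))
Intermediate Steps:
c = 6
Function('F')(T, P) = Add(-24, Mul(30, Pow(T, -1))) (Function('F')(T, P) = Mul(Add(Mul(5, Pow(T, -1)), Mul(-1, 4)), 6) = Mul(Add(Mul(5, Pow(T, -1)), -4), 6) = Mul(Add(-4, Mul(5, Pow(T, -1))), 6) = Add(-24, Mul(30, Pow(T, -1))))
Add(Mul(Function('F')(Pow(Add(Function('t')(-3), -4), Rational(1, 2)), 6), 14), -11) = Add(Mul(Add(-24, Mul(30, Pow(Pow(Add(2, -4), Rational(1, 2)), -1))), 14), -11) = Add(Mul(Add(-24, Mul(30, Pow(Pow(-2, Rational(1, 2)), -1))), 14), -11) = Add(Mul(Add(-24, Mul(30, Pow(Mul(I, Pow(2, Rational(1, 2))), -1))), 14), -11) = Add(Mul(Add(-24, Mul(30, Mul(Rational(-1, 2), I, Pow(2, Rational(1, 2))))), 14), -11) = Add(Mul(Add(-24, Mul(-15, I, Pow(2, Rational(1, 2)))), 14), -11) = Add(Add(-336, Mul(-210, I, Pow(2, Rational(1, 2)))), -11) = Add(-347, Mul(-210, I, Pow(2, Rational(1, 2))))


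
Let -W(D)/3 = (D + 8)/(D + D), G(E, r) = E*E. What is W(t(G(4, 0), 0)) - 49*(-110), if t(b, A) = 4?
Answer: 10771/2 ≈ 5385.5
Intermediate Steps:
G(E, r) = E²
W(D) = -3*(8 + D)/(2*D) (W(D) = -3*(D + 8)/(D + D) = -3*(8 + D)/(2*D))
W(t(G(4, 0), 0)) - 49*(-110) = (-3/2 - 12/4) - 49*(-110) = (-3/2 - 12*¼) + 5390 = (-3/2 - 3) + 5390 = -9/2 + 5390 = 10771/2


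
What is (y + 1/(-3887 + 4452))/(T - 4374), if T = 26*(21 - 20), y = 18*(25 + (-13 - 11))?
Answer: -10171/2456620 ≈ -0.0041402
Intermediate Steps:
y = 18 (y = 18*(25 - 24) = 18*1 = 18)
T = 26 (T = 26*1 = 26)
(y + 1/(-3887 + 4452))/(T - 4374) = (18 + 1/(-3887 + 4452))/(26 - 4374) = (18 + 1/565)/(-4348) = (18 + 1/565)*(-1/4348) = (10171/565)*(-1/4348) = -10171/2456620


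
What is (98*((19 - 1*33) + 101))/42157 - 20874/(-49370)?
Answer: 650456919/1040645545 ≈ 0.62505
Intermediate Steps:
(98*((19 - 1*33) + 101))/42157 - 20874/(-49370) = (98*((19 - 33) + 101))*(1/42157) - 20874*(-1/49370) = (98*(-14 + 101))*(1/42157) + 10437/24685 = (98*87)*(1/42157) + 10437/24685 = 8526*(1/42157) + 10437/24685 = 8526/42157 + 10437/24685 = 650456919/1040645545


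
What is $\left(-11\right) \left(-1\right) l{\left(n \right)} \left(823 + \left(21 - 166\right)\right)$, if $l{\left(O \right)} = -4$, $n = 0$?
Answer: $-29832$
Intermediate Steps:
$\left(-11\right) \left(-1\right) l{\left(n \right)} \left(823 + \left(21 - 166\right)\right) = \left(-11\right) \left(-1\right) \left(-4\right) \left(823 + \left(21 - 166\right)\right) = 11 \left(-4\right) \left(823 + \left(21 - 166\right)\right) = - 44 \left(823 - 145\right) = \left(-44\right) 678 = -29832$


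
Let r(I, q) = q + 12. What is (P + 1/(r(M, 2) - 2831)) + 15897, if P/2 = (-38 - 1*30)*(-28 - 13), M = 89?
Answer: 60489440/2817 ≈ 21473.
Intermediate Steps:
r(I, q) = 12 + q
P = 5576 (P = 2*((-38 - 1*30)*(-28 - 13)) = 2*((-38 - 30)*(-41)) = 2*(-68*(-41)) = 2*2788 = 5576)
(P + 1/(r(M, 2) - 2831)) + 15897 = (5576 + 1/((12 + 2) - 2831)) + 15897 = (5576 + 1/(14 - 2831)) + 15897 = (5576 + 1/(-2817)) + 15897 = (5576 - 1/2817) + 15897 = 15707591/2817 + 15897 = 60489440/2817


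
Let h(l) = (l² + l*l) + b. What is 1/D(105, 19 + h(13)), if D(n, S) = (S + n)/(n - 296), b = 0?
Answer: -191/462 ≈ -0.41342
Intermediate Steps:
h(l) = 2*l² (h(l) = (l² + l*l) + 0 = (l² + l²) + 0 = 2*l² + 0 = 2*l²)
D(n, S) = (S + n)/(-296 + n)
1/D(105, 19 + h(13)) = 1/(((19 + 2*13²) + 105)/(-296 + 105)) = 1/(((19 + 2*169) + 105)/(-191)) = 1/(-((19 + 338) + 105)/191) = 1/(-(357 + 105)/191) = 1/(-1/191*462) = 1/(-462/191) = -191/462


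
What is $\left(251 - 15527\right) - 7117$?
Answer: $-22393$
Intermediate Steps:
$\left(251 - 15527\right) - 7117 = -15276 - 7117 = -22393$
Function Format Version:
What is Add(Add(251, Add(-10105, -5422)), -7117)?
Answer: -22393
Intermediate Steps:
Add(Add(251, Add(-10105, -5422)), -7117) = Add(Add(251, -15527), -7117) = Add(-15276, -7117) = -22393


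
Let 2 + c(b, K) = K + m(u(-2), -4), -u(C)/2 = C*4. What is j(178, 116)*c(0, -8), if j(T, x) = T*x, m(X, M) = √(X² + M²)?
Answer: -206480 + 82592*√17 ≈ 1.3406e+5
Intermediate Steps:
u(C) = -8*C (u(C) = -2*C*4 = -8*C)
m(X, M) = √(M² + X²)
c(b, K) = -2 + K + 4*√17 (c(b, K) = -2 + (K + √((-4)² + (-8*(-2))²)) = -2 + (K + √(16 + 16²)) = -2 + (K + √(16 + 256)) = -2 + (K + √272) = -2 + (K + 4*√17) = -2 + K + 4*√17)
j(178, 116)*c(0, -8) = (178*116)*(-2 - 8 + 4*√17) = 20648*(-10 + 4*√17) = -206480 + 82592*√17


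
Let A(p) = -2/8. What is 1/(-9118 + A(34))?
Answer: -4/36473 ≈ -0.00010967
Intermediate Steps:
A(p) = -¼ (A(p) = -2*⅛ = -¼)
1/(-9118 + A(34)) = 1/(-9118 - ¼) = 1/(-36473/4) = -4/36473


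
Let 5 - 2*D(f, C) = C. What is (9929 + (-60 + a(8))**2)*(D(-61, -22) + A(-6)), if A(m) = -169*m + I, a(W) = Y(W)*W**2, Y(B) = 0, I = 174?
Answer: 32510187/2 ≈ 1.6255e+7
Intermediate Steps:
a(W) = 0 (a(W) = 0*W**2 = 0)
D(f, C) = 5/2 - C/2
A(m) = 174 - 169*m (A(m) = -169*m + 174 = 174 - 169*m)
(9929 + (-60 + a(8))**2)*(D(-61, -22) + A(-6)) = (9929 + (-60 + 0)**2)*((5/2 - 1/2*(-22)) + (174 - 169*(-6))) = (9929 + (-60)**2)*((5/2 + 11) + (174 + 1014)) = (9929 + 3600)*(27/2 + 1188) = 13529*(2403/2) = 32510187/2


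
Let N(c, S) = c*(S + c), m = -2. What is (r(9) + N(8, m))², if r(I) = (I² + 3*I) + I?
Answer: 27225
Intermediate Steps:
r(I) = I² + 4*I
(r(9) + N(8, m))² = (9*(4 + 9) + 8*(-2 + 8))² = (9*13 + 8*6)² = (117 + 48)² = 165² = 27225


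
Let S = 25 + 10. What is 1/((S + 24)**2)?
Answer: 1/3481 ≈ 0.00028727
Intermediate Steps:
S = 35
1/((S + 24)**2) = 1/((35 + 24)**2) = 1/(59**2) = 1/3481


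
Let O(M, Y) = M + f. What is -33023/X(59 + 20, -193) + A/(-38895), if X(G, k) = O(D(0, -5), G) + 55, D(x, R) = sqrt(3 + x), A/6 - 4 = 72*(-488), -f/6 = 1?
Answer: -20810523483/31090070 + 33023*sqrt(3)/2398 ≈ -645.51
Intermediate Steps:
f = -6 (f = -6*1 = -6)
A = -210792 (A = 24 + 6*(72*(-488)) = 24 + 6*(-35136) = 24 - 210816 = -210792)
O(M, Y) = -6 + M (O(M, Y) = M - 6 = -6 + M)
X(G, k) = 49 + sqrt(3) (X(G, k) = (-6 + sqrt(3 + 0)) + 55 = (-6 + sqrt(3)) + 55 = 49 + sqrt(3))
-33023/X(59 + 20, -193) + A/(-38895) = -33023/(49 + sqrt(3)) - 210792/(-38895) = -33023/(49 + sqrt(3)) - 210792*(-1/38895) = -33023/(49 + sqrt(3)) + 70264/12965 = 70264/12965 - 33023/(49 + sqrt(3))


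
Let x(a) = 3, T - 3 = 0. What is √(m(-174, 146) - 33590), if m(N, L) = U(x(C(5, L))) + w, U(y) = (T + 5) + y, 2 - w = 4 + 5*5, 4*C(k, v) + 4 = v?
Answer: 3*I*√3734 ≈ 183.32*I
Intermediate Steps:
T = 3 (T = 3 + 0 = 3)
C(k, v) = -1 + v/4
w = -27 (w = 2 - (4 + 5*5) = 2 - (4 + 25) = 2 - 1*29 = 2 - 29 = -27)
U(y) = 8 + y (U(y) = (3 + 5) + y = 8 + y)
m(N, L) = -16 (m(N, L) = (8 + 3) - 27 = 11 - 27 = -16)
√(m(-174, 146) - 33590) = √(-16 - 33590) = √(-33606) = 3*I*√3734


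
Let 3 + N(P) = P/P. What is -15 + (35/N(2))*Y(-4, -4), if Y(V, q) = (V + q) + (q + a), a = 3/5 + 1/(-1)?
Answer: 202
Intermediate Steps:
N(P) = -2 (N(P) = -3 + P/P = -3 + 1 = -2)
a = -⅖ (a = 3*(⅕) + 1*(-1) = ⅗ - 1 = -⅖ ≈ -0.40000)
Y(V, q) = -⅖ + V + 2*q (Y(V, q) = (V + q) + (q - ⅖) = (V + q) + (-⅖ + q) = -⅖ + V + 2*q)
-15 + (35/N(2))*Y(-4, -4) = -15 + (35/(-2))*(-⅖ - 4 + 2*(-4)) = -15 + (35*(-½))*(-⅖ - 4 - 8) = -15 - 35/2*(-62/5) = -15 + 217 = 202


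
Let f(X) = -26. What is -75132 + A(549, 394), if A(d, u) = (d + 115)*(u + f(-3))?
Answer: 169220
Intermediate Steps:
A(d, u) = (-26 + u)*(115 + d) (A(d, u) = (d + 115)*(u - 26) = (115 + d)*(-26 + u) = (-26 + u)*(115 + d))
-75132 + A(549, 394) = -75132 + (-2990 - 26*549 + 115*394 + 549*394) = -75132 + (-2990 - 14274 + 45310 + 216306) = -75132 + 244352 = 169220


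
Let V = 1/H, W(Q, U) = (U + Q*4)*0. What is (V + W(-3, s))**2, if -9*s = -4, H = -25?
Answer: 1/625 ≈ 0.0016000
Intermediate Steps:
s = 4/9 (s = -1/9*(-4) = 4/9 ≈ 0.44444)
W(Q, U) = 0 (W(Q, U) = (U + 4*Q)*0 = 0)
V = -1/25 (V = 1/(-25) = -1/25 ≈ -0.040000)
(V + W(-3, s))**2 = (-1/25 + 0)**2 = (-1/25)**2 = 1/625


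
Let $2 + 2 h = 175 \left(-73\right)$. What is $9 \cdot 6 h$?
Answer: $-344979$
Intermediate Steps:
$h = - \frac{12777}{2}$ ($h = -1 + \frac{175 \left(-73\right)}{2} = -1 + \frac{1}{2} \left(-12775\right) = -1 - \frac{12775}{2} = - \frac{12777}{2} \approx -6388.5$)
$9 \cdot 6 h = 9 \cdot 6 \left(- \frac{12777}{2}\right) = 54 \left(- \frac{12777}{2}\right) = -344979$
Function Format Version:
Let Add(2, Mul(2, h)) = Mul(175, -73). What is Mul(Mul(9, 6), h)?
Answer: -344979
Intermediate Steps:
h = Rational(-12777, 2) (h = Add(-1, Mul(Rational(1, 2), Mul(175, -73))) = Add(-1, Mul(Rational(1, 2), -12775)) = Add(-1, Rational(-12775, 2)) = Rational(-12777, 2) ≈ -6388.5)
Mul(Mul(9, 6), h) = Mul(Mul(9, 6), Rational(-12777, 2)) = Mul(54, Rational(-12777, 2)) = -344979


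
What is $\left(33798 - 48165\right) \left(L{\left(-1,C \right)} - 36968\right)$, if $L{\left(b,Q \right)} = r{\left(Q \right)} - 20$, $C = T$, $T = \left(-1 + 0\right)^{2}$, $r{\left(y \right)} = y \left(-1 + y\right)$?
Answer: $531406596$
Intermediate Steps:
$T = 1$ ($T = \left(-1\right)^{2} = 1$)
$C = 1$
$L{\left(b,Q \right)} = -20 + Q \left(-1 + Q\right)$ ($L{\left(b,Q \right)} = Q \left(-1 + Q\right) - 20 = -20 + Q \left(-1 + Q\right)$)
$\left(33798 - 48165\right) \left(L{\left(-1,C \right)} - 36968\right) = \left(33798 - 48165\right) \left(\left(-20 + 1 \left(-1 + 1\right)\right) - 36968\right) = - 14367 \left(\left(-20 + 1 \cdot 0\right) - 36968\right) = - 14367 \left(\left(-20 + 0\right) - 36968\right) = - 14367 \left(-20 - 36968\right) = \left(-14367\right) \left(-36988\right) = 531406596$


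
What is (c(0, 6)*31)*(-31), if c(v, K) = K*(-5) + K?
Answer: 23064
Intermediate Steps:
c(v, K) = -4*K (c(v, K) = -5*K + K = -4*K)
(c(0, 6)*31)*(-31) = (-4*6*31)*(-31) = -24*31*(-31) = -744*(-31) = 23064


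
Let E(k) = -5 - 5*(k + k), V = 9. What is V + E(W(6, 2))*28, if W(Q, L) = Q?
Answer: -1811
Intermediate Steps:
E(k) = -5 - 10*k
V + E(W(6, 2))*28 = 9 + (-5 - 10*6)*28 = 9 + (-5 - 60)*28 = 9 - 65*28 = 9 - 1820 = -1811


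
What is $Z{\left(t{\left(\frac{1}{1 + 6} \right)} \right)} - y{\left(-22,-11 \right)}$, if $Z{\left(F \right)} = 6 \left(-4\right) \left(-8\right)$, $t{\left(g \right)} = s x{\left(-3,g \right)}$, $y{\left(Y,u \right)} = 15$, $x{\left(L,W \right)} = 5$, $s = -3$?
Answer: $177$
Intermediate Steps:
$t{\left(g \right)} = -15$ ($t{\left(g \right)} = \left(-3\right) 5 = -15$)
$Z{\left(F \right)} = 192$ ($Z{\left(F \right)} = \left(-24\right) \left(-8\right) = 192$)
$Z{\left(t{\left(\frac{1}{1 + 6} \right)} \right)} - y{\left(-22,-11 \right)} = 192 - 15 = 177$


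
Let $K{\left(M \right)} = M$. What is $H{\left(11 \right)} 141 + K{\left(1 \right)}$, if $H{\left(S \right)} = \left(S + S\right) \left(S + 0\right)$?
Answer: $34123$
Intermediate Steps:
$H{\left(S \right)} = 2 S^{2}$ ($H{\left(S \right)} = 2 S S = 2 S^{2}$)
$H{\left(11 \right)} 141 + K{\left(1 \right)} = 2 \cdot 11^{2} \cdot 141 + 1 = 2 \cdot 121 \cdot 141 + 1 = 242 \cdot 141 + 1 = 34122 + 1 = 34123$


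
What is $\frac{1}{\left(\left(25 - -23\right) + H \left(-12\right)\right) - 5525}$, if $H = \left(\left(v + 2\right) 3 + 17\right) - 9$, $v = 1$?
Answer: $- \frac{1}{5681} \approx -0.00017603$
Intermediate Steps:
$H = 17$ ($H = \left(\left(1 + 2\right) 3 + 17\right) - 9 = \left(3 \cdot 3 + 17\right) - 9 = \left(9 + 17\right) - 9 = 26 - 9 = 17$)
$\frac{1}{\left(\left(25 - -23\right) + H \left(-12\right)\right) - 5525} = \frac{1}{\left(\left(25 - -23\right) + 17 \left(-12\right)\right) - 5525} = \frac{1}{\left(\left(25 + 23\right) - 204\right) - 5525} = \frac{1}{\left(48 - 204\right) - 5525} = \frac{1}{-156 - 5525} = \frac{1}{-5681} = - \frac{1}{5681}$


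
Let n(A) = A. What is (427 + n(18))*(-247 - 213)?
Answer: -204700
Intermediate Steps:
(427 + n(18))*(-247 - 213) = (427 + 18)*(-247 - 213) = 445*(-460) = -204700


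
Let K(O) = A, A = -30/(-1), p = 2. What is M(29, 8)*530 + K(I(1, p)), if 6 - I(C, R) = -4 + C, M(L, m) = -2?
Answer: -1030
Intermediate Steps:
I(C, R) = 10 - C (I(C, R) = 6 - (-4 + C) = 6 + (4 - C) = 10 - C)
A = 30 (A = -30*(-1) = 30)
K(O) = 30
M(29, 8)*530 + K(I(1, p)) = -2*530 + 30 = -1060 + 30 = -1030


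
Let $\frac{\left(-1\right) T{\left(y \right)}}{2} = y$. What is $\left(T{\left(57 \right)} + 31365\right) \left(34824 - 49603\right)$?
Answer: $-461858529$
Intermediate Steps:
$T{\left(y \right)} = - 2 y$
$\left(T{\left(57 \right)} + 31365\right) \left(34824 - 49603\right) = \left(\left(-2\right) 57 + 31365\right) \left(34824 - 49603\right) = \left(-114 + 31365\right) \left(-14779\right) = 31251 \left(-14779\right) = -461858529$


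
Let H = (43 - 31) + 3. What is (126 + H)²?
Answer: 19881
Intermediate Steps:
H = 15 (H = 12 + 3 = 15)
(126 + H)² = (126 + 15)² = 141² = 19881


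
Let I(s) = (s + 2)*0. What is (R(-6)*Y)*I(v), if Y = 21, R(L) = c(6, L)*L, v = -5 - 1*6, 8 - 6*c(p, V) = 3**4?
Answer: 0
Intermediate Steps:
c(p, V) = -73/6 (c(p, V) = 4/3 - 1/6*3**4 = 4/3 - 1/6*81 = 4/3 - 27/2 = -73/6)
v = -11 (v = -5 - 6 = -11)
R(L) = -73*L/6
I(s) = 0 (I(s) = (2 + s)*0 = 0)
(R(-6)*Y)*I(v) = (-73/6*(-6)*21)*0 = (73*21)*0 = 1533*0 = 0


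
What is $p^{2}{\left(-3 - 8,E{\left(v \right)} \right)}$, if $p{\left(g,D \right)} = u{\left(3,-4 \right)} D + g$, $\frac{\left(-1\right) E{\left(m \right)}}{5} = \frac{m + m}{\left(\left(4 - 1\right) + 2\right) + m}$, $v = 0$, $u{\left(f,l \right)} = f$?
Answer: $121$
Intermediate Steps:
$E{\left(m \right)} = - \frac{10 m}{5 + m}$ ($E{\left(m \right)} = - 5 \frac{m + m}{\left(\left(4 - 1\right) + 2\right) + m} = - 5 \frac{2 m}{\left(3 + 2\right) + m} = - 5 \frac{2 m}{5 + m} = - \frac{10 m}{5 + m}$)
$p{\left(g,D \right)} = g + 3 D$ ($p{\left(g,D \right)} = 3 D + g = g + 3 D$)
$p^{2}{\left(-3 - 8,E{\left(v \right)} \right)} = \left(\left(-3 - 8\right) + 3 \left(\left(-10\right) 0 \frac{1}{5 + 0}\right)\right)^{2} = \left(\left(-3 - 8\right) + 3 \left(\left(-10\right) 0 \cdot \frac{1}{5}\right)\right)^{2} = \left(-11 + 3 \left(\left(-10\right) 0 \cdot \frac{1}{5}\right)\right)^{2} = \left(-11 + 3 \cdot 0\right)^{2} = \left(-11 + 0\right)^{2} = \left(-11\right)^{2} = 121$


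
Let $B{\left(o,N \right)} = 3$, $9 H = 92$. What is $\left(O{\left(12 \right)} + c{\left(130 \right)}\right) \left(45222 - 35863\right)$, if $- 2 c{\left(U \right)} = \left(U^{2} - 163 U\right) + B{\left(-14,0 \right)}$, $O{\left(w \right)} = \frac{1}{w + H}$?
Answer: $\frac{4012287531}{200} \approx 2.0061 \cdot 10^{7}$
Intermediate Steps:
$H = \frac{92}{9}$ ($H = \frac{1}{9} \cdot 92 = \frac{92}{9} \approx 10.222$)
$O{\left(w \right)} = \frac{1}{\frac{92}{9} + w}$ ($O{\left(w \right)} = \frac{1}{w + \frac{92}{9}} = \frac{1}{\frac{92}{9} + w}$)
$c{\left(U \right)} = - \frac{3}{2} - \frac{U^{2}}{2} + \frac{163 U}{2}$ ($c{\left(U \right)} = - \frac{\left(U^{2} - 163 U\right) + 3}{2} = - \frac{3 + U^{2} - 163 U}{2} = - \frac{3}{2} - \frac{U^{2}}{2} + \frac{163 U}{2}$)
$\left(O{\left(12 \right)} + c{\left(130 \right)}\right) \left(45222 - 35863\right) = \left(\frac{9}{92 + 9 \cdot 12} - \left(- \frac{21187}{2} + 8450\right)\right) \left(45222 - 35863\right) = \left(\frac{9}{92 + 108} - - \frac{4287}{2}\right) 9359 = \left(\frac{9}{200} - - \frac{4287}{2}\right) 9359 = \left(9 \cdot \frac{1}{200} + \frac{4287}{2}\right) 9359 = \left(\frac{9}{200} + \frac{4287}{2}\right) 9359 = \frac{428709}{200} \cdot 9359 = \frac{4012287531}{200}$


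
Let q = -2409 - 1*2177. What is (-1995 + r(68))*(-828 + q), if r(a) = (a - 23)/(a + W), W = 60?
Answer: 691137705/64 ≈ 1.0799e+7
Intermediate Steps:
q = -4586 (q = -2409 - 2177 = -4586)
r(a) = (-23 + a)/(60 + a) (r(a) = (a - 23)/(a + 60) = (-23 + a)/(60 + a))
(-1995 + r(68))*(-828 + q) = (-1995 + (-23 + 68)/(60 + 68))*(-828 - 4586) = (-1995 + 45/128)*(-5414) = -255315/128*(-5414) = 691137705/64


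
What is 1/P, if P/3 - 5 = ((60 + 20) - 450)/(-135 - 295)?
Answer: 43/756 ≈ 0.056878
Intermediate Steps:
P = 756/43 (P = 15 + 3*(((60 + 20) - 450)/(-135 - 295)) = 15 + 3*((80 - 450)/(-430)) = 15 + 3*(-370*(-1/430)) = 15 + 3*(37/43) = 15 + 111/43 = 756/43 ≈ 17.581)
1/P = 1/(756/43) = 43/756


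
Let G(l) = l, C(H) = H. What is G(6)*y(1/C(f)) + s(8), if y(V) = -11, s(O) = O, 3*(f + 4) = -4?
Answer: -58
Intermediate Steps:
f = -16/3 (f = -4 + (⅓)*(-4) = -4 - 4/3 = -16/3 ≈ -5.3333)
G(6)*y(1/C(f)) + s(8) = 6*(-11) + 8 = -66 + 8 = -58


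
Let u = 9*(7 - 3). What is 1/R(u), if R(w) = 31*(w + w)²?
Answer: 1/160704 ≈ 6.2226e-6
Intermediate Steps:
u = 36 (u = 9*4 = 36)
R(w) = 124*w² (R(w) = 31*(2*w)² = 31*(4*w²) = 124*w²)
1/R(u) = 1/(124*36²) = 1/(124*1296) = 1/160704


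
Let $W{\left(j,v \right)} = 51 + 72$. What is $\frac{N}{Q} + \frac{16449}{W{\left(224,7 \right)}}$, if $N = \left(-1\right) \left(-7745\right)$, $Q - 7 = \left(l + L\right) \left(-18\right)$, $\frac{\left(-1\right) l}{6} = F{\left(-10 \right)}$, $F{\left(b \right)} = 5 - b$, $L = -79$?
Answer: $\frac{17035212}{125009} \approx 136.27$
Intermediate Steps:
$W{\left(j,v \right)} = 123$
$l = -90$ ($l = - 6 \left(5 - -10\right) = - 6 \left(5 + 10\right) = \left(-6\right) 15 = -90$)
$Q = 3049$ ($Q = 7 + \left(-90 - 79\right) \left(-18\right) = 7 - -3042 = 7 + 3042 = 3049$)
$N = 7745$
$\frac{N}{Q} + \frac{16449}{W{\left(224,7 \right)}} = \frac{7745}{3049} + \frac{16449}{123} = 7745 \cdot \frac{1}{3049} + 16449 \cdot \frac{1}{123} = \frac{7745}{3049} + \frac{5483}{41} = \frac{17035212}{125009}$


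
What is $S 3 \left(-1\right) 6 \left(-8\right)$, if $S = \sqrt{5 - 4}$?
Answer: $144$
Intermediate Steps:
$S = 1$ ($S = \sqrt{1} = 1$)
$S 3 \left(-1\right) 6 \left(-8\right) = 1 \cdot 3 \left(-1\right) 6 \left(-8\right) = 3 \left(-1\right) 6 \left(-8\right) = \left(-3\right) 6 \left(-8\right) = \left(-18\right) \left(-8\right) = 144$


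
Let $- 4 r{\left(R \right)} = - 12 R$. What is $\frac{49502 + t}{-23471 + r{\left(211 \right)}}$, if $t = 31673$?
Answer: $- \frac{81175}{22838} \approx -3.5544$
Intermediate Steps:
$r{\left(R \right)} = 3 R$ ($r{\left(R \right)} = - \frac{\left(-12\right) R}{4} = 3 R$)
$\frac{49502 + t}{-23471 + r{\left(211 \right)}} = \frac{49502 + 31673}{-23471 + 3 \cdot 211} = \frac{81175}{-23471 + 633} = \frac{81175}{-22838} = 81175 \left(- \frac{1}{22838}\right) = - \frac{81175}{22838}$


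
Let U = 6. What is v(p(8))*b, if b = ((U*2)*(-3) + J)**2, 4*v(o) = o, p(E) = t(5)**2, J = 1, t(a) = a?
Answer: 30625/4 ≈ 7656.3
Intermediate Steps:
p(E) = 25 (p(E) = 5**2 = 25)
v(o) = o/4
b = 1225 (b = ((6*2)*(-3) + 1)**2 = (12*(-3) + 1)**2 = (-36 + 1)**2 = (-35)**2 = 1225)
v(p(8))*b = ((1/4)*25)*1225 = (25/4)*1225 = 30625/4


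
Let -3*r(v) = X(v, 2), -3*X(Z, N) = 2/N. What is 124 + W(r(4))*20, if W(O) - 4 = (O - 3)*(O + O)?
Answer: 15484/81 ≈ 191.16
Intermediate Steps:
X(Z, N) = -2/(3*N)
r(v) = ⅑ (r(v) = -(-2)/(9*2) = -⅓*(-⅓) = ⅑)
W(O) = 4 + 2*O*(-3 + O) (W(O) = 4 + (O - 3)*(O + O) = 4 + (-3 + O)*(2*O) = 4 + 2*O*(-3 + O))
124 + W(r(4))*20 = 124 + (4 - 6*⅑ + 2*(⅑)²)*20 = 124 + (4 - ⅔ + 2*(1/81))*20 = 124 + (4 - ⅔ + 2/81)*20 = 124 + (272/81)*20 = 124 + 5440/81 = 15484/81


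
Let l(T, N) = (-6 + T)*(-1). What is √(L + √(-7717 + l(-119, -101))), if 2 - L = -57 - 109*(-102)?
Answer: √(-11059 + 2*I*√1898) ≈ 0.4143 + 105.16*I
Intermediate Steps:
l(T, N) = 6 - T
L = -11059 (L = 2 - (-57 - 109*(-102)) = 2 - (-57 + 11118) = 2 - 1*11061 = 2 - 11061 = -11059)
√(L + √(-7717 + l(-119, -101))) = √(-11059 + √(-7717 + (6 - 1*(-119)))) = √(-11059 + √(-7717 + (6 + 119))) = √(-11059 + √(-7717 + 125)) = √(-11059 + √(-7592)) = √(-11059 + 2*I*√1898)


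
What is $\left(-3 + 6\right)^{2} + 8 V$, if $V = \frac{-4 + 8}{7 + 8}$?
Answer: $\frac{167}{15} \approx 11.133$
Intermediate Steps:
$V = \frac{4}{15} \approx 0.26667$
$\left(-3 + 6\right)^{2} + 8 V = \left(-3 + 6\right)^{2} + 8 \cdot \frac{4}{15} = 3^{2} + \frac{32}{15} = 9 + \frac{32}{15} = \frac{167}{15}$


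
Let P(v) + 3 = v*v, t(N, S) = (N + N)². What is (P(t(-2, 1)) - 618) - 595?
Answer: -960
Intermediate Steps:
t(N, S) = 4*N² (t(N, S) = (2*N)² = 4*N²)
P(v) = -3 + v² (P(v) = -3 + v*v = -3 + v²)
(P(t(-2, 1)) - 618) - 595 = ((-3 + (4*(-2)²)²) - 618) - 595 = ((-3 + (4*4)²) - 618) - 595 = ((-3 + 16²) - 618) - 595 = ((-3 + 256) - 618) - 595 = (253 - 618) - 595 = -365 - 595 = -960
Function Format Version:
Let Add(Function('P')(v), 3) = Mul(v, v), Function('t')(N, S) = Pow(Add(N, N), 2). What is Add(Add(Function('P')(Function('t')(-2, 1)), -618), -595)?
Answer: -960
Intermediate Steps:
Function('t')(N, S) = Mul(4, Pow(N, 2)) (Function('t')(N, S) = Pow(Mul(2, N), 2) = Mul(4, Pow(N, 2)))
Function('P')(v) = Add(-3, Pow(v, 2)) (Function('P')(v) = Add(-3, Mul(v, v)) = Add(-3, Pow(v, 2)))
Add(Add(Function('P')(Function('t')(-2, 1)), -618), -595) = Add(Add(Add(-3, Pow(Mul(4, Pow(-2, 2)), 2)), -618), -595) = Add(Add(Add(-3, Pow(Mul(4, 4), 2)), -618), -595) = Add(Add(Add(-3, Pow(16, 2)), -618), -595) = Add(Add(Add(-3, 256), -618), -595) = Add(Add(253, -618), -595) = Add(-365, -595) = -960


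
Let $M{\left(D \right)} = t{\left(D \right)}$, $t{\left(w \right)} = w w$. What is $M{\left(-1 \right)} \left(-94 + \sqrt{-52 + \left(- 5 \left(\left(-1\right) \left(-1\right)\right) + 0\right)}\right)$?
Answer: $-94 + i \sqrt{57} \approx -94.0 + 7.5498 i$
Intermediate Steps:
$t{\left(w \right)} = w^{2}$
$M{\left(D \right)} = D^{2}$
$M{\left(-1 \right)} \left(-94 + \sqrt{-52 + \left(- 5 \left(\left(-1\right) \left(-1\right)\right) + 0\right)}\right) = \left(-1\right)^{2} \left(-94 + \sqrt{-52 + \left(- 5 \left(\left(-1\right) \left(-1\right)\right) + 0\right)}\right) = 1 \left(-94 + \sqrt{-52 + \left(\left(-5\right) 1 + 0\right)}\right) = 1 \left(-94 + \sqrt{-52 + \left(-5 + 0\right)}\right) = 1 \left(-94 + \sqrt{-52 - 5}\right) = 1 \left(-94 + \sqrt{-57}\right) = 1 \left(-94 + i \sqrt{57}\right) = -94 + i \sqrt{57}$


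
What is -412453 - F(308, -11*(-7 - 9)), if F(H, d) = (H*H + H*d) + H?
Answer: -561833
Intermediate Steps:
F(H, d) = H + H**2 + H*d (F(H, d) = (H**2 + H*d) + H = H + H**2 + H*d)
-412453 - F(308, -11*(-7 - 9)) = -412453 - 308*(1 + 308 - 11*(-7 - 9)) = -412453 - 308*(1 + 308 - 11*(-16)) = -412453 - 308*(1 + 308 + 176) = -412453 - 308*485 = -412453 - 1*149380 = -412453 - 149380 = -561833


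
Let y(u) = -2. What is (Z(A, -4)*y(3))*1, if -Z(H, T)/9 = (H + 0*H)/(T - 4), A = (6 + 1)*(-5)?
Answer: 315/4 ≈ 78.750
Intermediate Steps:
A = -35 (A = 7*(-5) = -35)
Z(H, T) = -9*H/(-4 + T) (Z(H, T) = -9*(H + 0*H)/(T - 4) = -9*(H + 0)/(-4 + T) = -9*H/(-4 + T))
(Z(A, -4)*y(3))*1 = (-9*(-35)/(-4 - 4)*(-2))*1 = (-9*(-35)/(-8)*(-2))*1 = (-9*(-35)*(-⅛)*(-2))*1 = -315/8*(-2)*1 = (315/4)*1 = 315/4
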